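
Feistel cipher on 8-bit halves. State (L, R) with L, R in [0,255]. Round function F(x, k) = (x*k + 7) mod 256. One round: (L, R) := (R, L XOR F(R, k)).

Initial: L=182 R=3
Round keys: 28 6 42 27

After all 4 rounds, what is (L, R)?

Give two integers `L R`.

Answer: 78 215

Derivation:
Round 1 (k=28): L=3 R=237
Round 2 (k=6): L=237 R=150
Round 3 (k=42): L=150 R=78
Round 4 (k=27): L=78 R=215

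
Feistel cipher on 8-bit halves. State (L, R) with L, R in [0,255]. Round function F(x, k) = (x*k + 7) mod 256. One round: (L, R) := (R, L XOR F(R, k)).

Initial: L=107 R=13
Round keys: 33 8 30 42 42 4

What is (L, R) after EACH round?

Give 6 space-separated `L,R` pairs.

Answer: 13,223 223,242 242,188 188,45 45,213 213,118

Derivation:
Round 1 (k=33): L=13 R=223
Round 2 (k=8): L=223 R=242
Round 3 (k=30): L=242 R=188
Round 4 (k=42): L=188 R=45
Round 5 (k=42): L=45 R=213
Round 6 (k=4): L=213 R=118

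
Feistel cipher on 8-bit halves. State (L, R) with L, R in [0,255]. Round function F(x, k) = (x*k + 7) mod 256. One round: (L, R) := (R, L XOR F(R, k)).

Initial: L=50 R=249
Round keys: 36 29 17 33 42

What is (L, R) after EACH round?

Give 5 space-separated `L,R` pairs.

Round 1 (k=36): L=249 R=57
Round 2 (k=29): L=57 R=133
Round 3 (k=17): L=133 R=229
Round 4 (k=33): L=229 R=9
Round 5 (k=42): L=9 R=100

Answer: 249,57 57,133 133,229 229,9 9,100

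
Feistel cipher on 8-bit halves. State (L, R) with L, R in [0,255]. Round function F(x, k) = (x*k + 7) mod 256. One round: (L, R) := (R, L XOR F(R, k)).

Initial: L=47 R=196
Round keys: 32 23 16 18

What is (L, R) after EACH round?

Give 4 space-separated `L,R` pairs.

Round 1 (k=32): L=196 R=168
Round 2 (k=23): L=168 R=219
Round 3 (k=16): L=219 R=31
Round 4 (k=18): L=31 R=238

Answer: 196,168 168,219 219,31 31,238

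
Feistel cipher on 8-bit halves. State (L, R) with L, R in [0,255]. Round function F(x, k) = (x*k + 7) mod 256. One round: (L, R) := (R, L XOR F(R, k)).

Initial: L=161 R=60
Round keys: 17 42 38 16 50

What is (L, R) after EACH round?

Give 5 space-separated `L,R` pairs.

Answer: 60,162 162,167 167,115 115,144 144,84

Derivation:
Round 1 (k=17): L=60 R=162
Round 2 (k=42): L=162 R=167
Round 3 (k=38): L=167 R=115
Round 4 (k=16): L=115 R=144
Round 5 (k=50): L=144 R=84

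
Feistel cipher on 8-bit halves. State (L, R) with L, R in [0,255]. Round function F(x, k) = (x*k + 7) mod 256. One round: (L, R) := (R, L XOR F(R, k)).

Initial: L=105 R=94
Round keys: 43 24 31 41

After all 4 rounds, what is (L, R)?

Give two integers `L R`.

Answer: 182 52

Derivation:
Round 1 (k=43): L=94 R=184
Round 2 (k=24): L=184 R=25
Round 3 (k=31): L=25 R=182
Round 4 (k=41): L=182 R=52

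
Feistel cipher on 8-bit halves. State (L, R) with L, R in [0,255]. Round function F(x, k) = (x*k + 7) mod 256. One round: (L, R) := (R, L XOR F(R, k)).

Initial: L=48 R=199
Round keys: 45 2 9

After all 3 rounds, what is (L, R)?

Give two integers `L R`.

Answer: 172 33

Derivation:
Round 1 (k=45): L=199 R=50
Round 2 (k=2): L=50 R=172
Round 3 (k=9): L=172 R=33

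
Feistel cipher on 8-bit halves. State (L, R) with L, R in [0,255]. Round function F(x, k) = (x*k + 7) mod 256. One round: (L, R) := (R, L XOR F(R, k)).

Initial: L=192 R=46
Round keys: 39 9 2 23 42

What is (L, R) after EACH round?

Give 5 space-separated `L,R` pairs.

Answer: 46,201 201,54 54,186 186,139 139,111

Derivation:
Round 1 (k=39): L=46 R=201
Round 2 (k=9): L=201 R=54
Round 3 (k=2): L=54 R=186
Round 4 (k=23): L=186 R=139
Round 5 (k=42): L=139 R=111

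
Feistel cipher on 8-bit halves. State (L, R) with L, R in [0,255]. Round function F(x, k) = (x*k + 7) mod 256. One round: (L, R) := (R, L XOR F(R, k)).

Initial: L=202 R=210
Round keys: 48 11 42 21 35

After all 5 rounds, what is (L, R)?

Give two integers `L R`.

Answer: 213 100

Derivation:
Round 1 (k=48): L=210 R=173
Round 2 (k=11): L=173 R=164
Round 3 (k=42): L=164 R=66
Round 4 (k=21): L=66 R=213
Round 5 (k=35): L=213 R=100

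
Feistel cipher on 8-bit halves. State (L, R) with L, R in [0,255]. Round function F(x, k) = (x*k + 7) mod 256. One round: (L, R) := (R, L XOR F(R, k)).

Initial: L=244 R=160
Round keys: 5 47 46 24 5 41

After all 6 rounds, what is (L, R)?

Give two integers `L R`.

Answer: 122 210

Derivation:
Round 1 (k=5): L=160 R=211
Round 2 (k=47): L=211 R=100
Round 3 (k=46): L=100 R=44
Round 4 (k=24): L=44 R=67
Round 5 (k=5): L=67 R=122
Round 6 (k=41): L=122 R=210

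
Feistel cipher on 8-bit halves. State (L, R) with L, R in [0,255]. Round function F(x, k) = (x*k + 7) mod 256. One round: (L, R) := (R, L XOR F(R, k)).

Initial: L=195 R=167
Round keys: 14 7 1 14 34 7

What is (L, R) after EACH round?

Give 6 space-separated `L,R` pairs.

Answer: 167,234 234,202 202,59 59,139 139,70 70,122

Derivation:
Round 1 (k=14): L=167 R=234
Round 2 (k=7): L=234 R=202
Round 3 (k=1): L=202 R=59
Round 4 (k=14): L=59 R=139
Round 5 (k=34): L=139 R=70
Round 6 (k=7): L=70 R=122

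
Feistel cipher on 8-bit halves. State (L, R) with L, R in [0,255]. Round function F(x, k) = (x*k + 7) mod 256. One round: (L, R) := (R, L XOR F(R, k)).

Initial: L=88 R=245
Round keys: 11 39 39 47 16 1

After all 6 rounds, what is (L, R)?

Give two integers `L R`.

Answer: 98 207

Derivation:
Round 1 (k=11): L=245 R=214
Round 2 (k=39): L=214 R=84
Round 3 (k=39): L=84 R=5
Round 4 (k=47): L=5 R=166
Round 5 (k=16): L=166 R=98
Round 6 (k=1): L=98 R=207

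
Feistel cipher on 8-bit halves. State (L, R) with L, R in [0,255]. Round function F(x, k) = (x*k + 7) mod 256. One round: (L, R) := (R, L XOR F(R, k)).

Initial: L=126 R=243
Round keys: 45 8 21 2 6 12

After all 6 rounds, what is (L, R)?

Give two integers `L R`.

Round 1 (k=45): L=243 R=192
Round 2 (k=8): L=192 R=244
Round 3 (k=21): L=244 R=203
Round 4 (k=2): L=203 R=105
Round 5 (k=6): L=105 R=182
Round 6 (k=12): L=182 R=230

Answer: 182 230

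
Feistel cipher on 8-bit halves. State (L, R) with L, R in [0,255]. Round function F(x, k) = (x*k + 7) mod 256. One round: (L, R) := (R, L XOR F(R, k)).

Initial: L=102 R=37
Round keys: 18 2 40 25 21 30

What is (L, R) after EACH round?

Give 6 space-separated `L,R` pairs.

Round 1 (k=18): L=37 R=199
Round 2 (k=2): L=199 R=176
Round 3 (k=40): L=176 R=64
Round 4 (k=25): L=64 R=247
Round 5 (k=21): L=247 R=10
Round 6 (k=30): L=10 R=196

Answer: 37,199 199,176 176,64 64,247 247,10 10,196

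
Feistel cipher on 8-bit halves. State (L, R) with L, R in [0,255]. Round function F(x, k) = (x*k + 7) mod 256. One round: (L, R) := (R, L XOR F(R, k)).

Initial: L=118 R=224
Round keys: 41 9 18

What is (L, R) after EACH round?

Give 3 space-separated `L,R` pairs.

Answer: 224,145 145,192 192,22

Derivation:
Round 1 (k=41): L=224 R=145
Round 2 (k=9): L=145 R=192
Round 3 (k=18): L=192 R=22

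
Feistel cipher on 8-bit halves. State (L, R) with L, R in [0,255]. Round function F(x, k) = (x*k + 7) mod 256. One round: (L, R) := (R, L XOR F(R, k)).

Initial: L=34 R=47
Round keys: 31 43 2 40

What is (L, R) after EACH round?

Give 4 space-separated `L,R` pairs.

Round 1 (k=31): L=47 R=154
Round 2 (k=43): L=154 R=202
Round 3 (k=2): L=202 R=1
Round 4 (k=40): L=1 R=229

Answer: 47,154 154,202 202,1 1,229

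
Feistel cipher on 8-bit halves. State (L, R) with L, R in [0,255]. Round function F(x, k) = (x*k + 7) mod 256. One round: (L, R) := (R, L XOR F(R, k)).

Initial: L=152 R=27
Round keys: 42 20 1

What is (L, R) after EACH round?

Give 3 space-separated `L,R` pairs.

Answer: 27,237 237,144 144,122

Derivation:
Round 1 (k=42): L=27 R=237
Round 2 (k=20): L=237 R=144
Round 3 (k=1): L=144 R=122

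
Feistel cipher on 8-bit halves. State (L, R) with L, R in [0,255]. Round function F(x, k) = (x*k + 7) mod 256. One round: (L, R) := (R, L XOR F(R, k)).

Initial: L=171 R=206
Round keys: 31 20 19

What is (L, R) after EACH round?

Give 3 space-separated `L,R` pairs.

Answer: 206,82 82,161 161,168

Derivation:
Round 1 (k=31): L=206 R=82
Round 2 (k=20): L=82 R=161
Round 3 (k=19): L=161 R=168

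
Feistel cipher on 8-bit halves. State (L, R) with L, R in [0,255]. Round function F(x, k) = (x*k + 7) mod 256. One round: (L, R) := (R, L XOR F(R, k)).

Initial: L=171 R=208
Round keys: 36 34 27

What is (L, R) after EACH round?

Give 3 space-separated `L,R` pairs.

Round 1 (k=36): L=208 R=236
Round 2 (k=34): L=236 R=143
Round 3 (k=27): L=143 R=240

Answer: 208,236 236,143 143,240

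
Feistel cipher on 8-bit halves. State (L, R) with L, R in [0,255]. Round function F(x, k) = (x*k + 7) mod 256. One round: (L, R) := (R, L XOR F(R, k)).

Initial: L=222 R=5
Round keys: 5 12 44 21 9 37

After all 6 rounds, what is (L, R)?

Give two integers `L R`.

Round 1 (k=5): L=5 R=254
Round 2 (k=12): L=254 R=234
Round 3 (k=44): L=234 R=193
Round 4 (k=21): L=193 R=54
Round 5 (k=9): L=54 R=44
Round 6 (k=37): L=44 R=85

Answer: 44 85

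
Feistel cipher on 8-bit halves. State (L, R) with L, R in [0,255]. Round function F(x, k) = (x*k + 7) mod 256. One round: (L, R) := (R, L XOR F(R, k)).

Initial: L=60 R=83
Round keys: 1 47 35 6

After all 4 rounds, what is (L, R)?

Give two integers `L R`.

Round 1 (k=1): L=83 R=102
Round 2 (k=47): L=102 R=146
Round 3 (k=35): L=146 R=155
Round 4 (k=6): L=155 R=59

Answer: 155 59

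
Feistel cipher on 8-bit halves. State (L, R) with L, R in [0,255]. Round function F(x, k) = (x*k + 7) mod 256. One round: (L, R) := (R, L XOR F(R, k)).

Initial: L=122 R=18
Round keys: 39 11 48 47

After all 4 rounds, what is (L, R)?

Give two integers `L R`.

Round 1 (k=39): L=18 R=191
Round 2 (k=11): L=191 R=46
Round 3 (k=48): L=46 R=24
Round 4 (k=47): L=24 R=65

Answer: 24 65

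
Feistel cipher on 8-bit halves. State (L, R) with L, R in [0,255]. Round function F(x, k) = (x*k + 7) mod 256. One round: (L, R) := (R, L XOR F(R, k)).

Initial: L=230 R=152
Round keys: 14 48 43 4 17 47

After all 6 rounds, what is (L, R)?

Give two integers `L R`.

Answer: 198 181

Derivation:
Round 1 (k=14): L=152 R=177
Round 2 (k=48): L=177 R=175
Round 3 (k=43): L=175 R=221
Round 4 (k=4): L=221 R=212
Round 5 (k=17): L=212 R=198
Round 6 (k=47): L=198 R=181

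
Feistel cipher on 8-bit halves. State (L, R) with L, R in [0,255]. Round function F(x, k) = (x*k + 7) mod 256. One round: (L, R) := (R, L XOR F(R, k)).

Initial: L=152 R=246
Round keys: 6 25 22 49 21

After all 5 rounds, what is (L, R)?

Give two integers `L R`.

Round 1 (k=6): L=246 R=83
Round 2 (k=25): L=83 R=212
Round 3 (k=22): L=212 R=108
Round 4 (k=49): L=108 R=103
Round 5 (k=21): L=103 R=22

Answer: 103 22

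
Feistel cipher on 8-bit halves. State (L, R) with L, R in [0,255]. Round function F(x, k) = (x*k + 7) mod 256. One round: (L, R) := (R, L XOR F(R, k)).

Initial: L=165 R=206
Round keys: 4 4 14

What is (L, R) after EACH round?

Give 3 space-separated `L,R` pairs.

Round 1 (k=4): L=206 R=154
Round 2 (k=4): L=154 R=161
Round 3 (k=14): L=161 R=79

Answer: 206,154 154,161 161,79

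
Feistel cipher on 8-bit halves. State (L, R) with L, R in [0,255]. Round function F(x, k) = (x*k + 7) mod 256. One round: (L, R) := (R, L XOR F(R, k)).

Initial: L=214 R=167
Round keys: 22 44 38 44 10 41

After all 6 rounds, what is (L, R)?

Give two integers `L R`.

Answer: 205 39

Derivation:
Round 1 (k=22): L=167 R=183
Round 2 (k=44): L=183 R=220
Round 3 (k=38): L=220 R=24
Round 4 (k=44): L=24 R=251
Round 5 (k=10): L=251 R=205
Round 6 (k=41): L=205 R=39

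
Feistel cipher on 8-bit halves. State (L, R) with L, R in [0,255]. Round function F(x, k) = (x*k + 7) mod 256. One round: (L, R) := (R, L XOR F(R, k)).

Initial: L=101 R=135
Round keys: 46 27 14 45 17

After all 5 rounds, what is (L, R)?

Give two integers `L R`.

Round 1 (k=46): L=135 R=44
Round 2 (k=27): L=44 R=44
Round 3 (k=14): L=44 R=67
Round 4 (k=45): L=67 R=226
Round 5 (k=17): L=226 R=74

Answer: 226 74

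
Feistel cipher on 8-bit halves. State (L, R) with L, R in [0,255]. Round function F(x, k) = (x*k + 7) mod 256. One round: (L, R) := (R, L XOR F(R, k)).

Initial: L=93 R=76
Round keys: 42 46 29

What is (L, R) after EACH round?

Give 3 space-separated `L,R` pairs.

Answer: 76,34 34,111 111,184

Derivation:
Round 1 (k=42): L=76 R=34
Round 2 (k=46): L=34 R=111
Round 3 (k=29): L=111 R=184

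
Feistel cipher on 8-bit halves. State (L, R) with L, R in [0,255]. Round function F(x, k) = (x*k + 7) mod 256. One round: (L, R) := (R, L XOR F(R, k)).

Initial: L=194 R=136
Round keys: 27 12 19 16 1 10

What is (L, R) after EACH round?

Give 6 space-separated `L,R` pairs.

Round 1 (k=27): L=136 R=157
Round 2 (k=12): L=157 R=235
Round 3 (k=19): L=235 R=229
Round 4 (k=16): L=229 R=188
Round 5 (k=1): L=188 R=38
Round 6 (k=10): L=38 R=63

Answer: 136,157 157,235 235,229 229,188 188,38 38,63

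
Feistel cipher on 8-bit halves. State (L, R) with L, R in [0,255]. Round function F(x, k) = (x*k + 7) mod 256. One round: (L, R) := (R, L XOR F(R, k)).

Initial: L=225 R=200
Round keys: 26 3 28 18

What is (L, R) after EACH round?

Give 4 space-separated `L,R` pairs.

Round 1 (k=26): L=200 R=182
Round 2 (k=3): L=182 R=225
Round 3 (k=28): L=225 R=21
Round 4 (k=18): L=21 R=96

Answer: 200,182 182,225 225,21 21,96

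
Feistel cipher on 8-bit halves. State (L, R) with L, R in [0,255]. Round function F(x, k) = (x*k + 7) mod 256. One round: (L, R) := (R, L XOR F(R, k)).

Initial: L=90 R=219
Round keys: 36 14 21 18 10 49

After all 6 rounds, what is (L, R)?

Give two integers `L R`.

Answer: 69 205

Derivation:
Round 1 (k=36): L=219 R=137
Round 2 (k=14): L=137 R=94
Round 3 (k=21): L=94 R=52
Round 4 (k=18): L=52 R=241
Round 5 (k=10): L=241 R=69
Round 6 (k=49): L=69 R=205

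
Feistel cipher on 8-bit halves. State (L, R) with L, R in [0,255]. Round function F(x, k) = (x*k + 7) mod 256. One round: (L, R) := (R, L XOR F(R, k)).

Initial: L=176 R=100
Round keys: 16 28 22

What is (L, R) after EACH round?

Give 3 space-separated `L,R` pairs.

Answer: 100,247 247,111 111,102

Derivation:
Round 1 (k=16): L=100 R=247
Round 2 (k=28): L=247 R=111
Round 3 (k=22): L=111 R=102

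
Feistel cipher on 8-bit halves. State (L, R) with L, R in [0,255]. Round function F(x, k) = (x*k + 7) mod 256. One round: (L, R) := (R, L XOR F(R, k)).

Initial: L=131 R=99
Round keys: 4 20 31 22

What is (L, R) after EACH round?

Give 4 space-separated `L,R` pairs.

Answer: 99,16 16,36 36,115 115,205

Derivation:
Round 1 (k=4): L=99 R=16
Round 2 (k=20): L=16 R=36
Round 3 (k=31): L=36 R=115
Round 4 (k=22): L=115 R=205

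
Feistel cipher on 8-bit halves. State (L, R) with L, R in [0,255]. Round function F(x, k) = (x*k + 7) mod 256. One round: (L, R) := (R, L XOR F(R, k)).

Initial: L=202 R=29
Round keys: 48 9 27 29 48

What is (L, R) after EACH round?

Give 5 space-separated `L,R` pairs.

Round 1 (k=48): L=29 R=189
Round 2 (k=9): L=189 R=177
Round 3 (k=27): L=177 R=15
Round 4 (k=29): L=15 R=11
Round 5 (k=48): L=11 R=24

Answer: 29,189 189,177 177,15 15,11 11,24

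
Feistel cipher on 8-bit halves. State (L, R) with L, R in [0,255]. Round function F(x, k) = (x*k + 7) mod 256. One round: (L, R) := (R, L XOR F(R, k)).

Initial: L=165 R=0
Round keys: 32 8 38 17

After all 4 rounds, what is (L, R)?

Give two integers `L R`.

Round 1 (k=32): L=0 R=162
Round 2 (k=8): L=162 R=23
Round 3 (k=38): L=23 R=211
Round 4 (k=17): L=211 R=29

Answer: 211 29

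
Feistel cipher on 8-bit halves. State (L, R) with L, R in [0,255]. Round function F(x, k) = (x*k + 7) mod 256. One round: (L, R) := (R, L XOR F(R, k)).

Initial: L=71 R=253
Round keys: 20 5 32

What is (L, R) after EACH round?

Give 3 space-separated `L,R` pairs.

Round 1 (k=20): L=253 R=140
Round 2 (k=5): L=140 R=62
Round 3 (k=32): L=62 R=75

Answer: 253,140 140,62 62,75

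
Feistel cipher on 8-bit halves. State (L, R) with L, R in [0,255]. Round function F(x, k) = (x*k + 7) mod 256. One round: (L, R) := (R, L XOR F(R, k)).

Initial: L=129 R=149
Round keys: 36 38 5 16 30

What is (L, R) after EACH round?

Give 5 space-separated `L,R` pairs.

Answer: 149,122 122,182 182,239 239,65 65,74

Derivation:
Round 1 (k=36): L=149 R=122
Round 2 (k=38): L=122 R=182
Round 3 (k=5): L=182 R=239
Round 4 (k=16): L=239 R=65
Round 5 (k=30): L=65 R=74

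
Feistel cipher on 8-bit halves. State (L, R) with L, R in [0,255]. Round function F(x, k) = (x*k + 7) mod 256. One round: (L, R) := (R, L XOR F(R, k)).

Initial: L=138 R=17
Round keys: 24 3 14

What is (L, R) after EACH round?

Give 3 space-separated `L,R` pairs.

Round 1 (k=24): L=17 R=21
Round 2 (k=3): L=21 R=87
Round 3 (k=14): L=87 R=220

Answer: 17,21 21,87 87,220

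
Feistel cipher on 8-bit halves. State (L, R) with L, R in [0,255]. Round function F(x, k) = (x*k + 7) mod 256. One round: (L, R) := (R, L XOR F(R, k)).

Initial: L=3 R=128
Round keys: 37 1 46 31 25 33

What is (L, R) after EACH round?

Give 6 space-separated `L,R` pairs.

Round 1 (k=37): L=128 R=132
Round 2 (k=1): L=132 R=11
Round 3 (k=46): L=11 R=133
Round 4 (k=31): L=133 R=41
Round 5 (k=25): L=41 R=141
Round 6 (k=33): L=141 R=29

Answer: 128,132 132,11 11,133 133,41 41,141 141,29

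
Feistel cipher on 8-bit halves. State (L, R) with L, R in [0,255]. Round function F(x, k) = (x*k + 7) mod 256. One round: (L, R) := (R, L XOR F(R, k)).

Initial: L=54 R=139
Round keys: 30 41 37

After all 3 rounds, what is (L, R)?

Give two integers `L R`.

Round 1 (k=30): L=139 R=103
Round 2 (k=41): L=103 R=13
Round 3 (k=37): L=13 R=143

Answer: 13 143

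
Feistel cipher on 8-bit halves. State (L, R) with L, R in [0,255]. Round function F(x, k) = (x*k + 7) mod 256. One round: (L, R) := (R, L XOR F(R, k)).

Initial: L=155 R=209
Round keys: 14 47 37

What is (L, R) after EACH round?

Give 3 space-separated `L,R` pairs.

Round 1 (k=14): L=209 R=238
Round 2 (k=47): L=238 R=104
Round 3 (k=37): L=104 R=225

Answer: 209,238 238,104 104,225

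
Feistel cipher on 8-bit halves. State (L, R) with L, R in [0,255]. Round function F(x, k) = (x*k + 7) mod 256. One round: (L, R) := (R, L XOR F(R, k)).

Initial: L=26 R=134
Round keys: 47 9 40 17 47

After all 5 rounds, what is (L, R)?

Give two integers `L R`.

Round 1 (k=47): L=134 R=187
Round 2 (k=9): L=187 R=28
Round 3 (k=40): L=28 R=220
Round 4 (k=17): L=220 R=191
Round 5 (k=47): L=191 R=196

Answer: 191 196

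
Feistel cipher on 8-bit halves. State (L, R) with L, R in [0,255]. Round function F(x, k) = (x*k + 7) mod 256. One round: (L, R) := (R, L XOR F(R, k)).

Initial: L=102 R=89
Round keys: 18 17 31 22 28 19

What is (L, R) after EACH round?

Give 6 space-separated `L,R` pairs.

Round 1 (k=18): L=89 R=47
Round 2 (k=17): L=47 R=127
Round 3 (k=31): L=127 R=71
Round 4 (k=22): L=71 R=94
Round 5 (k=28): L=94 R=8
Round 6 (k=19): L=8 R=193

Answer: 89,47 47,127 127,71 71,94 94,8 8,193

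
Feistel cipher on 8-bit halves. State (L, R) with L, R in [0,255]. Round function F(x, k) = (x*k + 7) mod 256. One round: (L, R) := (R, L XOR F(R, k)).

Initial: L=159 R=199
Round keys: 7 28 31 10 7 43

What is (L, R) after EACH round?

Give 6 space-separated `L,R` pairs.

Round 1 (k=7): L=199 R=231
Round 2 (k=28): L=231 R=140
Round 3 (k=31): L=140 R=28
Round 4 (k=10): L=28 R=147
Round 5 (k=7): L=147 R=16
Round 6 (k=43): L=16 R=36

Answer: 199,231 231,140 140,28 28,147 147,16 16,36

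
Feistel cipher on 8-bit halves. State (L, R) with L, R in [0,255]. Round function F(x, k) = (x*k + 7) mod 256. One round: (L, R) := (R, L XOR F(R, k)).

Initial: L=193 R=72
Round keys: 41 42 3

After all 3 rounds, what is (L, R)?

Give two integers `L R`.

Answer: 155 150

Derivation:
Round 1 (k=41): L=72 R=78
Round 2 (k=42): L=78 R=155
Round 3 (k=3): L=155 R=150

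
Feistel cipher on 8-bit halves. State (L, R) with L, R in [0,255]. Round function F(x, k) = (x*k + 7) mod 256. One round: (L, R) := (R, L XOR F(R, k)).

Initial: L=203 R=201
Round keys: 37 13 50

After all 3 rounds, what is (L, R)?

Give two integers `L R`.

Round 1 (k=37): L=201 R=223
Round 2 (k=13): L=223 R=147
Round 3 (k=50): L=147 R=98

Answer: 147 98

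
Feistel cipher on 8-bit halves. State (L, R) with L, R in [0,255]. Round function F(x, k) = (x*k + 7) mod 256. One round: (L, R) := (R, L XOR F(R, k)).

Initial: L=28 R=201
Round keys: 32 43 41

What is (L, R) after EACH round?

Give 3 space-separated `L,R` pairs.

Answer: 201,59 59,57 57,19

Derivation:
Round 1 (k=32): L=201 R=59
Round 2 (k=43): L=59 R=57
Round 3 (k=41): L=57 R=19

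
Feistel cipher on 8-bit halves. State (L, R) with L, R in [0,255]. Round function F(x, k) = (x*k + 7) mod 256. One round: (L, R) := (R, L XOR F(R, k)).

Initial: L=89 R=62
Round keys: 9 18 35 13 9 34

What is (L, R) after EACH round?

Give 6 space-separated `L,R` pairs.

Round 1 (k=9): L=62 R=108
Round 2 (k=18): L=108 R=161
Round 3 (k=35): L=161 R=102
Round 4 (k=13): L=102 R=148
Round 5 (k=9): L=148 R=93
Round 6 (k=34): L=93 R=245

Answer: 62,108 108,161 161,102 102,148 148,93 93,245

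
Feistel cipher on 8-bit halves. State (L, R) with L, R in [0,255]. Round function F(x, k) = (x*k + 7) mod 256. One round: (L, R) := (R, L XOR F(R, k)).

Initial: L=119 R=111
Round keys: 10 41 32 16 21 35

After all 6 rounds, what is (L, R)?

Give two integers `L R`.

Round 1 (k=10): L=111 R=42
Round 2 (k=41): L=42 R=174
Round 3 (k=32): L=174 R=237
Round 4 (k=16): L=237 R=121
Round 5 (k=21): L=121 R=25
Round 6 (k=35): L=25 R=11

Answer: 25 11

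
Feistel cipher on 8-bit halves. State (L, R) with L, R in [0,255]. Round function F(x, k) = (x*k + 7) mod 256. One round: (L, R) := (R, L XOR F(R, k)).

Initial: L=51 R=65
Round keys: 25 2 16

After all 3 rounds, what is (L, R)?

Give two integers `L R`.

Round 1 (k=25): L=65 R=83
Round 2 (k=2): L=83 R=236
Round 3 (k=16): L=236 R=148

Answer: 236 148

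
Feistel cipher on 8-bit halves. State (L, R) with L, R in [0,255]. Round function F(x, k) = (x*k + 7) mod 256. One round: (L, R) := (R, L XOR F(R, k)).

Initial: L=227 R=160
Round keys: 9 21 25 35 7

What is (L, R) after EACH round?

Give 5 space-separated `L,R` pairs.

Round 1 (k=9): L=160 R=68
Round 2 (k=21): L=68 R=59
Round 3 (k=25): L=59 R=142
Round 4 (k=35): L=142 R=74
Round 5 (k=7): L=74 R=131

Answer: 160,68 68,59 59,142 142,74 74,131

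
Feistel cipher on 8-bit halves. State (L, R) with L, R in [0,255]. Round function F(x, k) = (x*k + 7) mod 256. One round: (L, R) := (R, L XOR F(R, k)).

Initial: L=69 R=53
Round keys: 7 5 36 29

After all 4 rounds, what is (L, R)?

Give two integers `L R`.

Answer: 252 228

Derivation:
Round 1 (k=7): L=53 R=63
Round 2 (k=5): L=63 R=119
Round 3 (k=36): L=119 R=252
Round 4 (k=29): L=252 R=228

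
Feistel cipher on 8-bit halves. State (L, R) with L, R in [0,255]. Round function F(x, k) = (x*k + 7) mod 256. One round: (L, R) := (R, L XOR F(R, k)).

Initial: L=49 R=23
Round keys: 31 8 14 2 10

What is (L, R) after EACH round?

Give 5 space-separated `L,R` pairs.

Round 1 (k=31): L=23 R=225
Round 2 (k=8): L=225 R=24
Round 3 (k=14): L=24 R=182
Round 4 (k=2): L=182 R=107
Round 5 (k=10): L=107 R=131

Answer: 23,225 225,24 24,182 182,107 107,131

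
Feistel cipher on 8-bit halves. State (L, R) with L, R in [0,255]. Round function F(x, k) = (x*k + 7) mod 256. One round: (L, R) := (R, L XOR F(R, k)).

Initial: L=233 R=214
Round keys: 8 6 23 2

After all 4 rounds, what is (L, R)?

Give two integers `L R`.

Round 1 (k=8): L=214 R=94
Round 2 (k=6): L=94 R=237
Round 3 (k=23): L=237 R=12
Round 4 (k=2): L=12 R=242

Answer: 12 242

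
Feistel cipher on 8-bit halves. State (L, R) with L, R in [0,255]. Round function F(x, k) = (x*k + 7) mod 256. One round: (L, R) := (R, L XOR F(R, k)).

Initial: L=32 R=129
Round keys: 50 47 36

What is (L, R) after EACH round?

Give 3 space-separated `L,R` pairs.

Round 1 (k=50): L=129 R=25
Round 2 (k=47): L=25 R=31
Round 3 (k=36): L=31 R=122

Answer: 129,25 25,31 31,122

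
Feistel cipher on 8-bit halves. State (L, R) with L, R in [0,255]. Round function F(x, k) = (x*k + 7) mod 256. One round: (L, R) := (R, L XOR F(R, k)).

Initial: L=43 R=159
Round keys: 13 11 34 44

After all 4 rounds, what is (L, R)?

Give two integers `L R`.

Answer: 16 122

Derivation:
Round 1 (k=13): L=159 R=49
Round 2 (k=11): L=49 R=189
Round 3 (k=34): L=189 R=16
Round 4 (k=44): L=16 R=122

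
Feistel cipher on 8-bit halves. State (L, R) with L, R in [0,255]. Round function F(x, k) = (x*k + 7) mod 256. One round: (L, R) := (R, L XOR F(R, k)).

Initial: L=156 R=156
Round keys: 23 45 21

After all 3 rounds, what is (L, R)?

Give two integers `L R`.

Round 1 (k=23): L=156 R=151
Round 2 (k=45): L=151 R=14
Round 3 (k=21): L=14 R=186

Answer: 14 186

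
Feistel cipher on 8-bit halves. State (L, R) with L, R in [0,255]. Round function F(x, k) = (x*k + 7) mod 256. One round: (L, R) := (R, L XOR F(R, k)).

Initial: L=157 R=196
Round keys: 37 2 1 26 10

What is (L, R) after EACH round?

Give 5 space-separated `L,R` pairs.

Round 1 (k=37): L=196 R=198
Round 2 (k=2): L=198 R=87
Round 3 (k=1): L=87 R=152
Round 4 (k=26): L=152 R=32
Round 5 (k=10): L=32 R=223

Answer: 196,198 198,87 87,152 152,32 32,223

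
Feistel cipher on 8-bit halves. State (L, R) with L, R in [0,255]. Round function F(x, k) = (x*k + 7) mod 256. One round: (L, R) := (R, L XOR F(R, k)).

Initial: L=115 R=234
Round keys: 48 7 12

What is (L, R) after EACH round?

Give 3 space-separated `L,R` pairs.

Round 1 (k=48): L=234 R=148
Round 2 (k=7): L=148 R=249
Round 3 (k=12): L=249 R=39

Answer: 234,148 148,249 249,39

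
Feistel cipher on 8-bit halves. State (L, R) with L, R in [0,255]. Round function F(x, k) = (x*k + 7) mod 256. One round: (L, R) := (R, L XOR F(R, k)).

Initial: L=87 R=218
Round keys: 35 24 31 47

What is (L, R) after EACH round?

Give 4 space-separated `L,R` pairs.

Round 1 (k=35): L=218 R=130
Round 2 (k=24): L=130 R=237
Round 3 (k=31): L=237 R=56
Round 4 (k=47): L=56 R=162

Answer: 218,130 130,237 237,56 56,162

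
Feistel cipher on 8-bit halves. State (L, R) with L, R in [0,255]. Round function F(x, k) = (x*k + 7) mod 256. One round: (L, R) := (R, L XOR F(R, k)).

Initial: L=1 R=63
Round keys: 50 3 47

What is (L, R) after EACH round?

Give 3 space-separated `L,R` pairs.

Round 1 (k=50): L=63 R=84
Round 2 (k=3): L=84 R=60
Round 3 (k=47): L=60 R=95

Answer: 63,84 84,60 60,95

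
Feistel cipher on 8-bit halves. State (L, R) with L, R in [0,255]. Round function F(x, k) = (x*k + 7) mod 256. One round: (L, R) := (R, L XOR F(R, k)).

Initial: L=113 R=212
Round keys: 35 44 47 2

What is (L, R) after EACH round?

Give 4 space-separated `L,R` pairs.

Round 1 (k=35): L=212 R=114
Round 2 (k=44): L=114 R=75
Round 3 (k=47): L=75 R=190
Round 4 (k=2): L=190 R=200

Answer: 212,114 114,75 75,190 190,200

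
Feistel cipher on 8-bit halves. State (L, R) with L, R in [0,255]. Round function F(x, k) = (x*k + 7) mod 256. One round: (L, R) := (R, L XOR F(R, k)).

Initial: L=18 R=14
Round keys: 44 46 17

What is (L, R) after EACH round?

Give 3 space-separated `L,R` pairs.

Round 1 (k=44): L=14 R=125
Round 2 (k=46): L=125 R=115
Round 3 (k=17): L=115 R=215

Answer: 14,125 125,115 115,215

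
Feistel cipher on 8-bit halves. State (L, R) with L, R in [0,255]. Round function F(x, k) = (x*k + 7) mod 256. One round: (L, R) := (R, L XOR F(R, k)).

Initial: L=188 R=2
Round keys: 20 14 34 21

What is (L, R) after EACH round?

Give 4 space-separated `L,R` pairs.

Round 1 (k=20): L=2 R=147
Round 2 (k=14): L=147 R=19
Round 3 (k=34): L=19 R=30
Round 4 (k=21): L=30 R=110

Answer: 2,147 147,19 19,30 30,110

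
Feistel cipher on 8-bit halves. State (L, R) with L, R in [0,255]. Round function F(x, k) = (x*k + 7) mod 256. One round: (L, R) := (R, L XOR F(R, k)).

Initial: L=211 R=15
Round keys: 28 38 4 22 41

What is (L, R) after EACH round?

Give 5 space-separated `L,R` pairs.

Round 1 (k=28): L=15 R=120
Round 2 (k=38): L=120 R=216
Round 3 (k=4): L=216 R=31
Round 4 (k=22): L=31 R=105
Round 5 (k=41): L=105 R=199

Answer: 15,120 120,216 216,31 31,105 105,199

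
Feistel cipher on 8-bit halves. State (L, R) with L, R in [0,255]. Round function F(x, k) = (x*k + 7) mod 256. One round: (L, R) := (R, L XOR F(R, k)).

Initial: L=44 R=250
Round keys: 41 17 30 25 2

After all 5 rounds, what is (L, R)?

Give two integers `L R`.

Answer: 3 219

Derivation:
Round 1 (k=41): L=250 R=61
Round 2 (k=17): L=61 R=238
Round 3 (k=30): L=238 R=214
Round 4 (k=25): L=214 R=3
Round 5 (k=2): L=3 R=219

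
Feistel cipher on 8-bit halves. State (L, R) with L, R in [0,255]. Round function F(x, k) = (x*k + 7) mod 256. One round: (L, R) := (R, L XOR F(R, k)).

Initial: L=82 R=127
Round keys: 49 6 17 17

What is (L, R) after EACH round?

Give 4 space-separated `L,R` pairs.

Round 1 (k=49): L=127 R=4
Round 2 (k=6): L=4 R=96
Round 3 (k=17): L=96 R=99
Round 4 (k=17): L=99 R=250

Answer: 127,4 4,96 96,99 99,250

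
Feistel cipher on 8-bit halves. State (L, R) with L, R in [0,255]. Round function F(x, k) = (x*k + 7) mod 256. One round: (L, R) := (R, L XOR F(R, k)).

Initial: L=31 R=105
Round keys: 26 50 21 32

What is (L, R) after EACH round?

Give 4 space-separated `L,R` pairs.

Answer: 105,174 174,106 106,23 23,141

Derivation:
Round 1 (k=26): L=105 R=174
Round 2 (k=50): L=174 R=106
Round 3 (k=21): L=106 R=23
Round 4 (k=32): L=23 R=141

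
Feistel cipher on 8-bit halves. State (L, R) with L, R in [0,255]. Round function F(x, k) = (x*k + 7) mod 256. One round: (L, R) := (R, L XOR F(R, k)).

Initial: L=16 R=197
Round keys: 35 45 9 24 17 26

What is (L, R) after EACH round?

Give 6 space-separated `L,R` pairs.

Round 1 (k=35): L=197 R=230
Round 2 (k=45): L=230 R=176
Round 3 (k=9): L=176 R=209
Round 4 (k=24): L=209 R=47
Round 5 (k=17): L=47 R=247
Round 6 (k=26): L=247 R=50

Answer: 197,230 230,176 176,209 209,47 47,247 247,50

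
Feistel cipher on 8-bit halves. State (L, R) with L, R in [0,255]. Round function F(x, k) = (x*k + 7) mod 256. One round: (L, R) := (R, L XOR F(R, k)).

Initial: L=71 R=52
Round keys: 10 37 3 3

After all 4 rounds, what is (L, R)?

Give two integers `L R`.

Round 1 (k=10): L=52 R=72
Round 2 (k=37): L=72 R=91
Round 3 (k=3): L=91 R=80
Round 4 (k=3): L=80 R=172

Answer: 80 172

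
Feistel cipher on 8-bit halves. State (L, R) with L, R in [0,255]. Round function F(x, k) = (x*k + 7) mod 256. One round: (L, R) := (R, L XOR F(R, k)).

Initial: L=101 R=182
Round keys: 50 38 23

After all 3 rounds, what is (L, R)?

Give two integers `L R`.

Round 1 (k=50): L=182 R=246
Round 2 (k=38): L=246 R=61
Round 3 (k=23): L=61 R=116

Answer: 61 116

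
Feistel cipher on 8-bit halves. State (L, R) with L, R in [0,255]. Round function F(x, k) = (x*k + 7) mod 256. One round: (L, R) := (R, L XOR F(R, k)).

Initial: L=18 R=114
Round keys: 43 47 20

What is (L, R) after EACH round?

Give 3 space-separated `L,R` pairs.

Round 1 (k=43): L=114 R=63
Round 2 (k=47): L=63 R=234
Round 3 (k=20): L=234 R=112

Answer: 114,63 63,234 234,112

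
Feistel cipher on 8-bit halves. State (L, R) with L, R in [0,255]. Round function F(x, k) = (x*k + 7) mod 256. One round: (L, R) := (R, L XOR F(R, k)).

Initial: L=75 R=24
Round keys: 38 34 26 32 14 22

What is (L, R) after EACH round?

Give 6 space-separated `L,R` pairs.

Round 1 (k=38): L=24 R=220
Round 2 (k=34): L=220 R=39
Round 3 (k=26): L=39 R=33
Round 4 (k=32): L=33 R=0
Round 5 (k=14): L=0 R=38
Round 6 (k=22): L=38 R=75

Answer: 24,220 220,39 39,33 33,0 0,38 38,75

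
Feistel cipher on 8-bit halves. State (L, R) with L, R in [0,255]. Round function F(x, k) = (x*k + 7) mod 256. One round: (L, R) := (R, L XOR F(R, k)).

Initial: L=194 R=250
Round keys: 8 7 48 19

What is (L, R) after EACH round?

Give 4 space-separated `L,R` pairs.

Answer: 250,21 21,96 96,18 18,61

Derivation:
Round 1 (k=8): L=250 R=21
Round 2 (k=7): L=21 R=96
Round 3 (k=48): L=96 R=18
Round 4 (k=19): L=18 R=61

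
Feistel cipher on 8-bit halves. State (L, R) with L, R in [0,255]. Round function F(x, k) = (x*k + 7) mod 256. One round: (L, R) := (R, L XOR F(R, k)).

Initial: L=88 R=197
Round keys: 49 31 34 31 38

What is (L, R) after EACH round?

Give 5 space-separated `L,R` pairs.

Answer: 197,228 228,102 102,119 119,22 22,60

Derivation:
Round 1 (k=49): L=197 R=228
Round 2 (k=31): L=228 R=102
Round 3 (k=34): L=102 R=119
Round 4 (k=31): L=119 R=22
Round 5 (k=38): L=22 R=60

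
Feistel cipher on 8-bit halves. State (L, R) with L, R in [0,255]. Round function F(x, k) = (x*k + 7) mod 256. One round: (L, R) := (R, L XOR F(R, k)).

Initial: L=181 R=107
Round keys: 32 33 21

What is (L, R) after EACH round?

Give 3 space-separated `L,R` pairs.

Answer: 107,210 210,114 114,179

Derivation:
Round 1 (k=32): L=107 R=210
Round 2 (k=33): L=210 R=114
Round 3 (k=21): L=114 R=179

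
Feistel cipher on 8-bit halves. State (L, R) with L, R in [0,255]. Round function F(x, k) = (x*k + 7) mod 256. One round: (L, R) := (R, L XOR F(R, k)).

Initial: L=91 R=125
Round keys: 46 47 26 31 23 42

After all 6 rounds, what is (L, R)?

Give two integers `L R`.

Round 1 (k=46): L=125 R=38
Round 2 (k=47): L=38 R=124
Round 3 (k=26): L=124 R=185
Round 4 (k=31): L=185 R=18
Round 5 (k=23): L=18 R=28
Round 6 (k=42): L=28 R=141

Answer: 28 141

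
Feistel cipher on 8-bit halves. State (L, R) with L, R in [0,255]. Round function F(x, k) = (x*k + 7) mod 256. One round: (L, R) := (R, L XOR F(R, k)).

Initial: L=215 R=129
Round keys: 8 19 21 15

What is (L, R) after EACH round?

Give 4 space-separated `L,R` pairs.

Round 1 (k=8): L=129 R=216
Round 2 (k=19): L=216 R=142
Round 3 (k=21): L=142 R=117
Round 4 (k=15): L=117 R=108

Answer: 129,216 216,142 142,117 117,108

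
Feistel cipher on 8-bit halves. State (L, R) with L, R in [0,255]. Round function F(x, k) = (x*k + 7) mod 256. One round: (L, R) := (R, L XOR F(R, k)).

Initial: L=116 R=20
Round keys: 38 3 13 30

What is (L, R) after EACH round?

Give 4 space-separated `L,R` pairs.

Answer: 20,139 139,188 188,24 24,107

Derivation:
Round 1 (k=38): L=20 R=139
Round 2 (k=3): L=139 R=188
Round 3 (k=13): L=188 R=24
Round 4 (k=30): L=24 R=107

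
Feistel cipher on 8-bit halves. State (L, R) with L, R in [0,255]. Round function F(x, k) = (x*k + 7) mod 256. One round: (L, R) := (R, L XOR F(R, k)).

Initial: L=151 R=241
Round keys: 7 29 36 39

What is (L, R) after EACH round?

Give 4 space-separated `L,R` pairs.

Answer: 241,9 9,253 253,146 146,184

Derivation:
Round 1 (k=7): L=241 R=9
Round 2 (k=29): L=9 R=253
Round 3 (k=36): L=253 R=146
Round 4 (k=39): L=146 R=184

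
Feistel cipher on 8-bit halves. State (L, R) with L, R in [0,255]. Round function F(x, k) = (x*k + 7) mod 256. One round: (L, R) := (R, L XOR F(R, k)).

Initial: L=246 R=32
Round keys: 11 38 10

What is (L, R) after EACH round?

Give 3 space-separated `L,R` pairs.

Answer: 32,145 145,173 173,88

Derivation:
Round 1 (k=11): L=32 R=145
Round 2 (k=38): L=145 R=173
Round 3 (k=10): L=173 R=88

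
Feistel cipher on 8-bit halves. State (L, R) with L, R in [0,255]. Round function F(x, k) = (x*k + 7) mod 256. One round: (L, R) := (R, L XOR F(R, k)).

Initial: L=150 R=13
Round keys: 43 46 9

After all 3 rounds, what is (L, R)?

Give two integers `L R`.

Answer: 202 129

Derivation:
Round 1 (k=43): L=13 R=160
Round 2 (k=46): L=160 R=202
Round 3 (k=9): L=202 R=129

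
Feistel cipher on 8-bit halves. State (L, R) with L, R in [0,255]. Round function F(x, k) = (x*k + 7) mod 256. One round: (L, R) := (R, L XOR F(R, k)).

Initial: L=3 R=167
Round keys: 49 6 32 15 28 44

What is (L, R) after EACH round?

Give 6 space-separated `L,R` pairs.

Answer: 167,253 253,82 82,186 186,191 191,81 81,76

Derivation:
Round 1 (k=49): L=167 R=253
Round 2 (k=6): L=253 R=82
Round 3 (k=32): L=82 R=186
Round 4 (k=15): L=186 R=191
Round 5 (k=28): L=191 R=81
Round 6 (k=44): L=81 R=76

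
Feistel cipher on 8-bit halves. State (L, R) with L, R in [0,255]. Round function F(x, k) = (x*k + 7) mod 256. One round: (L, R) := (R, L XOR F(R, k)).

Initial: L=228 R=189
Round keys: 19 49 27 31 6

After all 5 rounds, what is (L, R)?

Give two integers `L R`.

Round 1 (k=19): L=189 R=234
Round 2 (k=49): L=234 R=108
Round 3 (k=27): L=108 R=129
Round 4 (k=31): L=129 R=202
Round 5 (k=6): L=202 R=66

Answer: 202 66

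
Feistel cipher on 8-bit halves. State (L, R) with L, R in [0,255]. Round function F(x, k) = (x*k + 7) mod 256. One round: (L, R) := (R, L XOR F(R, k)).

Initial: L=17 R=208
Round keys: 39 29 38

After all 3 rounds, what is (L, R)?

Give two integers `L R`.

Round 1 (k=39): L=208 R=166
Round 2 (k=29): L=166 R=5
Round 3 (k=38): L=5 R=99

Answer: 5 99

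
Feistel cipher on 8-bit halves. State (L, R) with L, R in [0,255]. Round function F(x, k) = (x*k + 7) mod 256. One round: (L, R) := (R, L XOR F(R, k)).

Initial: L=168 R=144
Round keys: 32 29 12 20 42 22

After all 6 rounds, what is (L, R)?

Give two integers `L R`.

Round 1 (k=32): L=144 R=175
Round 2 (k=29): L=175 R=74
Round 3 (k=12): L=74 R=208
Round 4 (k=20): L=208 R=13
Round 5 (k=42): L=13 R=249
Round 6 (k=22): L=249 R=96

Answer: 249 96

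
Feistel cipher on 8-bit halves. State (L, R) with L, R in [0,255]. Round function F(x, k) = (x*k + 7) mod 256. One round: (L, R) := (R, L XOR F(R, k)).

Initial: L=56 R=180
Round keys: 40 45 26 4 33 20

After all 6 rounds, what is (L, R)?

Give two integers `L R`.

Round 1 (k=40): L=180 R=31
Round 2 (k=45): L=31 R=206
Round 3 (k=26): L=206 R=236
Round 4 (k=4): L=236 R=121
Round 5 (k=33): L=121 R=76
Round 6 (k=20): L=76 R=142

Answer: 76 142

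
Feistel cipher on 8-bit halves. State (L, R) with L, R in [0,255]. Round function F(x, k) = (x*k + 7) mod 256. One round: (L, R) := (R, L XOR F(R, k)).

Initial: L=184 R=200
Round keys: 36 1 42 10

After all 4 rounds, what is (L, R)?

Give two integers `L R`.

Round 1 (k=36): L=200 R=159
Round 2 (k=1): L=159 R=110
Round 3 (k=42): L=110 R=140
Round 4 (k=10): L=140 R=17

Answer: 140 17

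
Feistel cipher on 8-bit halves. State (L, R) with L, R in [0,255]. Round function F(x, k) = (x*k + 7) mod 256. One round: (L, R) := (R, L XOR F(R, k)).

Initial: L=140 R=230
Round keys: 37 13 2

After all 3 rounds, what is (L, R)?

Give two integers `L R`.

Round 1 (k=37): L=230 R=201
Round 2 (k=13): L=201 R=218
Round 3 (k=2): L=218 R=114

Answer: 218 114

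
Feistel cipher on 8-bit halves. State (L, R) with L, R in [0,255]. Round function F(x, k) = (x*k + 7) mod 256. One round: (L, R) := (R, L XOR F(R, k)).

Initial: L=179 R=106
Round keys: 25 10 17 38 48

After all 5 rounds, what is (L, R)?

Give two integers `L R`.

Answer: 242 221

Derivation:
Round 1 (k=25): L=106 R=210
Round 2 (k=10): L=210 R=81
Round 3 (k=17): L=81 R=186
Round 4 (k=38): L=186 R=242
Round 5 (k=48): L=242 R=221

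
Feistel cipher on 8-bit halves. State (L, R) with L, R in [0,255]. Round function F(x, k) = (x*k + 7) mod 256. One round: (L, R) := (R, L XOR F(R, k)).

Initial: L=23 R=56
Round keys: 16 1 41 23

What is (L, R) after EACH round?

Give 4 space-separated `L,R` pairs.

Round 1 (k=16): L=56 R=144
Round 2 (k=1): L=144 R=175
Round 3 (k=41): L=175 R=158
Round 4 (k=23): L=158 R=150

Answer: 56,144 144,175 175,158 158,150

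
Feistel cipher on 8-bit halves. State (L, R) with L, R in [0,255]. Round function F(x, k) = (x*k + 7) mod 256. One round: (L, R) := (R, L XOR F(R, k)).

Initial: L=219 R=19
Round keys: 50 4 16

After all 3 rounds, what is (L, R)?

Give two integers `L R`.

Answer: 140 161

Derivation:
Round 1 (k=50): L=19 R=102
Round 2 (k=4): L=102 R=140
Round 3 (k=16): L=140 R=161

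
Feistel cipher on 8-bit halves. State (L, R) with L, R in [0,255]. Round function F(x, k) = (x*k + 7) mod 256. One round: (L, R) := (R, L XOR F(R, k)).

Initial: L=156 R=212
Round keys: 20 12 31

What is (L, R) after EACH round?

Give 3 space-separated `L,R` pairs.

Answer: 212,11 11,95 95,131

Derivation:
Round 1 (k=20): L=212 R=11
Round 2 (k=12): L=11 R=95
Round 3 (k=31): L=95 R=131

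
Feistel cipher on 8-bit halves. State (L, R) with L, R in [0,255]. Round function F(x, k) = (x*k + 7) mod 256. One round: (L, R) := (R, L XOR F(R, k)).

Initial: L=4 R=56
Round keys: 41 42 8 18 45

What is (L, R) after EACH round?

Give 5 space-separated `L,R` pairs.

Answer: 56,251 251,13 13,148 148,98 98,213

Derivation:
Round 1 (k=41): L=56 R=251
Round 2 (k=42): L=251 R=13
Round 3 (k=8): L=13 R=148
Round 4 (k=18): L=148 R=98
Round 5 (k=45): L=98 R=213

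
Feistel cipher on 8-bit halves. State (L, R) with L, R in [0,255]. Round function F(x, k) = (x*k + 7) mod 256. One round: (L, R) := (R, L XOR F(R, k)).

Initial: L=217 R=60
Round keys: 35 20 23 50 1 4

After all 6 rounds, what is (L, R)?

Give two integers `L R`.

Round 1 (k=35): L=60 R=226
Round 2 (k=20): L=226 R=147
Round 3 (k=23): L=147 R=222
Round 4 (k=50): L=222 R=240
Round 5 (k=1): L=240 R=41
Round 6 (k=4): L=41 R=91

Answer: 41 91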